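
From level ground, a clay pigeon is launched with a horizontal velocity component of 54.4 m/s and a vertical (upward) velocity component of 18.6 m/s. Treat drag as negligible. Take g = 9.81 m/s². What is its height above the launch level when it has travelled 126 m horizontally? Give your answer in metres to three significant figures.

16.8 m

x = vₓ t ⇒ t = 126/54.40 = 2.316 s.
Height: y = v_y0 t − ½ g t² = 18.60 × 2.316 − 4.905 × 2.316² = 43.08 − 26.31 = 16.77 m.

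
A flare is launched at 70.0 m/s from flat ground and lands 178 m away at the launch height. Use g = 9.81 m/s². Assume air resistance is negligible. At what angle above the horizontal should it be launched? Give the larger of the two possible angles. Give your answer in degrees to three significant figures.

79.6°

Level-ground range R = v₀² sin(2θ)/g ⇒ sin(2θ) = gR/v₀² = 9.81 × 178 / 70.0² = 0.3564.
2θ = 20.88° or 180° − 20.88° = 159.1°, so θ = 10.44° or 79.56°.
The larger angle is 79.56°.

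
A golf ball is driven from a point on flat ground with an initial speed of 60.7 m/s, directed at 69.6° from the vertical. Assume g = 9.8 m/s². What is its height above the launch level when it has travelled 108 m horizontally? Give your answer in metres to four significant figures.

22.51 m

Resolve: vₓ = 60.70 sin 69.6° = 56.89 m/s and v_y0 = 60.70 cos 69.6° = 21.16 m/s.
x = vₓ t ⇒ t = 108/56.89 = 1.898 s.
Height: y = v_y0 t − ½ g t² = 21.16 × 1.898 − 4.900 × 1.898² = 40.16 − 17.66 = 22.51 m.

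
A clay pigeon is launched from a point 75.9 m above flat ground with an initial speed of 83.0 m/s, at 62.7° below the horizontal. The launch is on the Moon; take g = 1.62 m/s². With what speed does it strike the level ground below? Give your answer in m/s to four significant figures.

Components: vₓ = 83.00 cos 62.7° = 38.07 m/s, v_y0 = −73.76 m/s (downward).
The projectile lands when y = 75.9 + (−73.76) t − ½·1.62·t² = 0. Positive root: t = (−73.76 + √(73.76² + 2·1.62·75.9)) / 1.62 = (−73.76 + 75.40) / 1.62 = 1.018 s.
Vertical velocity at impact: v_y = v_y0 − g t = −73.76 − 1.62 × 1.018 = −75.40 m/s.
Speed: |v| = √(vₓ² + v_y²) = √(38.07² + 75.40²) = 84.47 m/s.

84.47 m/s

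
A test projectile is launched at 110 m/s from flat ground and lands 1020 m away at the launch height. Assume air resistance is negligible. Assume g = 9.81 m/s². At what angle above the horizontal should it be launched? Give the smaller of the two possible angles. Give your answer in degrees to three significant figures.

From R = (v₀²/g) sin 2θ: sin 2θ = 9.81 × 1020 / 12100 = 0.8270.
2θ = 55.79° or 180° − 55.79° = 124.2°, so θ = 27.89° or 62.11°.
The smaller angle is 27.89°.

27.9°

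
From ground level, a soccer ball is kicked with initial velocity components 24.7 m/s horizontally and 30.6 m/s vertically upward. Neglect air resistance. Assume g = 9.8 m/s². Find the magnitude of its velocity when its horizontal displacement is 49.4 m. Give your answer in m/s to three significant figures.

At x = 49.4 m, t = x/vₓ = 49.4/24.70 = 2.000 s.
Vertical velocity there: v_y = v_y0 − g t = 30.60 − 9.80 × 2.000 = 11.00 m/s.
Speed: √(vₓ² + v_y²) = √(24.70² + 11.00²) = 27.04 m/s.

27.0 m/s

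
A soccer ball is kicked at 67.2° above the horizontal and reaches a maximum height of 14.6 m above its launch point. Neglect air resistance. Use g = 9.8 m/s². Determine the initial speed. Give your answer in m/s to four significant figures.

18.35 m/s

At the peak v_y = 0, so v_y0 = √(2gH) = √(2 × 9.80 × 14.6) = 16.92 m/s.
v_y0 = v₀ sin θ ⇒ v₀ = 16.92 / sin 67.2° = 18.35 m/s.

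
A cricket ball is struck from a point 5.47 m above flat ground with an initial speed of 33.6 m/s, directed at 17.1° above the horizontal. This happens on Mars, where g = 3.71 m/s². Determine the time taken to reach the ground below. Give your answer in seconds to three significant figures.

5.83 s

Components: vₓ = 33.60 cos 17.1° = 32.11 m/s, v_y0 = 33.60 sin 17.1° = 9.880 m/s.
Vertical motion (up positive, ground at y = 0): 1.855 t² − (9.880) t − 5.47 = 0, so t = (9.880 + √(9.880² + 2·3.71·5.47)) / 3.71 = (9.880 + 11.76) / 3.71 = 5.832 s.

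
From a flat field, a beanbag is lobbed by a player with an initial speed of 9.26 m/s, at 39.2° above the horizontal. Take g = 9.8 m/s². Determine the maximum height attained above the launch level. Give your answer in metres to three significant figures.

vₓ = 9.260 cos 39.2° = 7.176 m/s; v_y0 = 9.260 sin 39.2° = 5.853 m/s.
Maximum height: H = v_y0² / (2g) = 5.853² / (2 × 9.80) = 1.748 m.

1.75 m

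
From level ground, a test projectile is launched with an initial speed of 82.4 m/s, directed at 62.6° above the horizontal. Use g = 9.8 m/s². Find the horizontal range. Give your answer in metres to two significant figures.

570 m

Horizontal component vₓ = 82.40 cos 62.6° = 37.92 m/s; vertical v_y0 = 82.40 sin 62.6° = 73.16 m/s.
Time aloft: T = 2 v_y0 / g = 2 × 73.16 / 9.80 = 14.93 s.
Range: R = vₓ T = 37.92 × 14.93 = 566.1 m.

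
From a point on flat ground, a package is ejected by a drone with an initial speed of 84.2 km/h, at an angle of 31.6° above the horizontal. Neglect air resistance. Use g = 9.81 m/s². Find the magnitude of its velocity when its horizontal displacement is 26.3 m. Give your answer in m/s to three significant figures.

19.9 m/s

Convert: 84.2 km/h = 84.2/3.6 = 23.39 m/s.
Components: vₓ = 23.39 cos 31.6° = 19.92 m/s, v_y0 = 23.39 sin 31.6° = 12.26 m/s.
Time to reach x = 26.3 m: t = x/vₓ = 26.3/19.92 = 1.320 s.
Vertical velocity there: v_y = v_y0 − g t = 12.26 − 9.81 × 1.320 = −0.6959 m/s.
Speed: √(vₓ² + v_y²) = √(19.92² + 0.6959²) = 19.93 m/s.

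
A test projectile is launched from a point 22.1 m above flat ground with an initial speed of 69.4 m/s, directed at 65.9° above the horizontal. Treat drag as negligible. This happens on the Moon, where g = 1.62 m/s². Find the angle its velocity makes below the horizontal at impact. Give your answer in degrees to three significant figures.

Components: vₓ = 69.40 cos 65.9° = 28.34 m/s, v_y0 = 69.40 sin 65.9° = 63.35 m/s.
Vertical motion (up positive, ground at y = 0): 0.8100 t² − (63.35) t − 22.1 = 0, so t = (63.35 + √(63.35² + 2·1.62·22.1)) / 1.62 = (63.35 + 63.91) / 1.62 = 78.56 s.
At impact: v_y = v_y0 − g t = −63.91 m/s; vₓ = 28.34 m/s.
Angle below horizontal: arctan(|v_y|/vₓ) = arctan(63.91/28.34) = 66.09°.

66.1°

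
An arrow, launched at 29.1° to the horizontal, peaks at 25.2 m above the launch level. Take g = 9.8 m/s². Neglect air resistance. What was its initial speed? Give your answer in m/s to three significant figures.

45.7 m/s

At the peak v_y = 0, so v_y0 = √(2gH) = √(2 × 9.80 × 25.2) = 22.22 m/s.
v_y0 = v₀ sin θ ⇒ v₀ = 22.22 / sin 29.1° = 45.70 m/s.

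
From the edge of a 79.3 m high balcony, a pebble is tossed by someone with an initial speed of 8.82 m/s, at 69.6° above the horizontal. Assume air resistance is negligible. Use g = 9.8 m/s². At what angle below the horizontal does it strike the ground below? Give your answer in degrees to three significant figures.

85.6°

vₓ = 8.820 cos 69.6° = 3.074 m/s; v_y0 = 8.820 sin 69.6° = 8.267 m/s.
The projectile lands when y = 79.3 + (8.267) t − ½·9.80·t² = 0. Positive root: t = (8.267 + √(8.267² + 2·9.80·79.3)) / 9.80 = (8.267 + 40.28) / 9.80 = 4.954 s.
At impact: v_y = v_y0 − g t = −40.28 m/s; vₓ = 3.074 m/s.
Angle below horizontal: arctan(|v_y|/vₓ) = arctan(40.28/3.074) = 85.64°.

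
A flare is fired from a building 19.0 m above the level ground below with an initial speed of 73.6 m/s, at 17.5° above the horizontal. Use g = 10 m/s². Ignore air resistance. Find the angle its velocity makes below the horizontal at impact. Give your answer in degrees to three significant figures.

22.8°

Horizontal component vₓ = 73.60 cos 17.5° = 70.19 m/s; vertical v_y0 = 73.60 sin 17.5° = 22.13 m/s.
The projectile lands when y = 19.0 + (22.13) t − ½·10.0·t² = 0. Positive root: t = (22.13 + √(22.13² + 2·10.0·19.0)) / 10.0 = (22.13 + 29.49) / 10.0 = 5.162 s.
At impact: v_y = v_y0 − g t = −29.49 m/s; vₓ = 70.19 m/s.
Angle below horizontal: arctan(|v_y|/vₓ) = arctan(29.49/70.19) = 22.79°.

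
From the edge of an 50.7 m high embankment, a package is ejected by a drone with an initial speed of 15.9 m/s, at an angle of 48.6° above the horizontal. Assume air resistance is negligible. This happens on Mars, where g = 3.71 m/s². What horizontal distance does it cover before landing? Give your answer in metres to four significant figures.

vₓ = 15.90 cos 48.6° = 10.51 m/s; v_y0 = 15.90 sin 48.6° = 11.93 m/s.
The projectile lands when y = 50.7 + (11.93) t − ½·3.71·t² = 0. Positive root: t = (11.93 + √(11.93² + 2·3.71·50.7)) / 3.71 = (11.93 + 22.77) / 3.71 = 9.352 s.
Horizontal distance: R = vₓ t = 10.51 × 9.352 = 98.34 m.

98.34 m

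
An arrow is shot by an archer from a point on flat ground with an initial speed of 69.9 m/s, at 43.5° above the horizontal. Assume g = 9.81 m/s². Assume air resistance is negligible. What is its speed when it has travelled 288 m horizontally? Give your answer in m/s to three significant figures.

51.3 m/s

Horizontal component vₓ = 69.90 cos 43.5° = 50.70 m/s; vertical v_y0 = 69.90 sin 43.5° = 48.12 m/s.
Time to reach x = 288 m: t = x/vₓ = 288/50.70 = 5.680 s.
Vertical velocity there: v_y = v_y0 − g t = 48.12 − 9.81 × 5.680 = −7.605 m/s.
Speed: √(vₓ² + v_y²) = √(50.70² + 7.605²) = 51.27 m/s.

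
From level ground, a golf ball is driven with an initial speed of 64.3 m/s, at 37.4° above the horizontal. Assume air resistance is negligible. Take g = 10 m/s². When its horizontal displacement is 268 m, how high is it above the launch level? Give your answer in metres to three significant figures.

67.3 m

Components: vₓ = 64.30 cos 37.4° = 51.08 m/s, v_y0 = 64.30 sin 37.4° = 39.05 m/s.
Time to reach x = 268 m: t = x/vₓ = 268/51.08 = 5.247 s.
Height: y = v_y0 t − ½ g t² = 39.05 × 5.247 − 5.000 × 5.247² = 204.9 − 137.6 = 67.27 m.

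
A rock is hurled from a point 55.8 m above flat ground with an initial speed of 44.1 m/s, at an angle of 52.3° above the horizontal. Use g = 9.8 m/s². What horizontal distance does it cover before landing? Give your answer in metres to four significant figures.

vₓ = 44.10 cos 52.3° = 26.97 m/s; v_y0 = 44.10 sin 52.3° = 34.89 m/s.
Vertical motion (up positive, ground at y = 0): 4.900 t² − (34.89) t − 55.8 = 0, so t = (34.89 + √(34.89² + 2·9.80·55.8)) / 9.80 = (34.89 + 48.07) / 9.80 = 8.466 s.
Horizontal distance: R = vₓ t = 26.97 × 8.466 = 228.3 m.

228.3 m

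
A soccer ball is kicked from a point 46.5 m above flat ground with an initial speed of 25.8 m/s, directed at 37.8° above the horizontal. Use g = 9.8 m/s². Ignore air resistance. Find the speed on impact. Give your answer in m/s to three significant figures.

vₓ = 25.80 cos 37.8° = 20.39 m/s; v_y0 = 25.80 sin 37.8° = 15.81 m/s.
With up positive and y = 0 at the ground: y(t) = 46.5 + (15.81) t − 4.900 t². Setting y = 0 and taking the positive root: t = [15.81 + √(15.81² + 2·9.80·46.5)] / 9.80 = (15.81 + 34.08) / 9.80 = 5.091 s.
Vertical velocity at impact: v_y = v_y0 − g t = 15.81 − 9.80 × 5.091 = −34.08 m/s.
Speed: |v| = √(vₓ² + v_y²) = √(20.39² + 34.08²) = 39.71 m/s.

39.7 m/s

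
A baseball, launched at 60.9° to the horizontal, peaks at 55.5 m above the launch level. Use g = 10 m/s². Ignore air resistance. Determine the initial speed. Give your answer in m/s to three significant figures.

38.1 m/s

At the peak v_y = 0, so v_y0 = √(2gH) = √(2 × 10.0 × 55.5) = 33.32 m/s.
v_y0 = v₀ sin θ ⇒ v₀ = 33.32 / sin 60.9° = 38.13 m/s.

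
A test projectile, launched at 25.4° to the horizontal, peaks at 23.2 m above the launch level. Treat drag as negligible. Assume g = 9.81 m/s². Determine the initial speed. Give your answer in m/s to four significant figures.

At the peak v_y = 0, so v_y0 = √(2gH) = √(2 × 9.81 × 23.2) = 21.34 m/s.
v_y0 = v₀ sin θ ⇒ v₀ = 21.34 / sin 25.4° = 49.74 m/s.

49.74 m/s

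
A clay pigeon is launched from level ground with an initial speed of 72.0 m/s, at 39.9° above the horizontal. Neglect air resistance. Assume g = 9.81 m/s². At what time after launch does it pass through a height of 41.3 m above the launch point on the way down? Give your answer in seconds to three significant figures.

8.42 s

Horizontal component vₓ = 72.00 cos 39.9° = 55.24 m/s; vertical v_y0 = 72.00 sin 39.9° = 46.18 m/s.
Set y = v_y0 t − ½ g t² = 41.3: 4.905 t² − 46.18 t + 41.3 = 0.
t = [46.18 ± √(46.18² − 2·9.81·41.3)] / 9.81 = (46.18 ± 36.37) / 9.81, so t = 1.001 s or t = 8.415 s.
The descending-branch root is 8.415 s.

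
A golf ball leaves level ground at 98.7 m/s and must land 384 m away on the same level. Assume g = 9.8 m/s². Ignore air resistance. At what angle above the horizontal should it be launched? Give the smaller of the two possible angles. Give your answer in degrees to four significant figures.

11.36°

Level-ground range R = v₀² sin(2θ)/g ⇒ sin(2θ) = gR/v₀² = 9.80 × 384 / 98.7² = 0.3863.
2θ = 22.72° or 180° − 22.72° = 157.3°, so θ = 11.36° or 78.64°.
The smaller angle is 11.36°.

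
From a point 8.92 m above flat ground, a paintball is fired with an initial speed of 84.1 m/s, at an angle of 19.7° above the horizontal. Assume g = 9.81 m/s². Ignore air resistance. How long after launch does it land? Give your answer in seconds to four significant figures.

Resolve: vₓ = 84.10 cos 19.7° = 79.18 m/s and v_y0 = 84.10 sin 19.7° = 28.35 m/s.
The projectile lands when y = 8.92 + (28.35) t − ½·9.81·t² = 0. Positive root: t = (28.35 + √(28.35² + 2·9.81·8.92)) / 9.81 = (28.35 + 31.28) / 9.81 = 6.079 s.

6.079 s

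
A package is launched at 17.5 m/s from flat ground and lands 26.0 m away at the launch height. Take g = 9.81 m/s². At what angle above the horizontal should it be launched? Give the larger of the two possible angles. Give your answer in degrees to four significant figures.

From R = (v₀²/g) sin 2θ: sin 2θ = 9.81 × 26.0 / 306.25 = 0.8328.
2θ = 56.39° or 180° − 56.39° = 123.6°, so θ = 28.20° or 61.80°.
The larger angle is 61.80°.

61.80°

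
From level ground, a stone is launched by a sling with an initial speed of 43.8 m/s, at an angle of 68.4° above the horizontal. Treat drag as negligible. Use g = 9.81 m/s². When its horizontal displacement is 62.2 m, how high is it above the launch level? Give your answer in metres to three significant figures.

Resolve: vₓ = 43.80 cos 68.4° = 16.12 m/s and v_y0 = 43.80 sin 68.4° = 40.72 m/s.
Time to reach x = 62.2 m: t = x/vₓ = 62.2/16.12 = 3.858 s.
Height: y = v_y0 t − ½ g t² = 40.72 × 3.858 − 4.905 × 3.858² = 157.1 − 72.99 = 84.11 m.

84.1 m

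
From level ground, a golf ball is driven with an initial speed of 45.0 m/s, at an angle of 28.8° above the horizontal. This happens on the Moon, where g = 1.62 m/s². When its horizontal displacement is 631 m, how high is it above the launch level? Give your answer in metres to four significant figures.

Resolve: vₓ = 45.00 cos 28.8° = 39.43 m/s and v_y0 = 45.00 sin 28.8° = 21.68 m/s.
Time to reach x = 631 m: t = x/vₓ = 631/39.43 = 16.00 s.
Height: y = v_y0 t − ½ g t² = 21.68 × 16.00 − 0.8100 × 16.00² = 346.9 − 207.4 = 139.5 m.

139.5 m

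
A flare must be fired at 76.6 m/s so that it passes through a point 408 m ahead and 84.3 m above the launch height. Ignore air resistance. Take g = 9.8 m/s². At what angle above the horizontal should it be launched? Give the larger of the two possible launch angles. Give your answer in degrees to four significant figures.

65.63°

Trajectory: y = x tanθ − g x² (1 + tan²θ)/(2v₀²). With x = 408, y = 84.3, v₀ = 76.6, g = 9.80:
139.0 tan²θ − 408 tanθ + (223.3) = 0.
tanθ = [408 ± √(408² − 4 × 139.0 × (223.3))] / (2 × 139.0) = (408 ± 205.6) / 278.0, giving tanθ = 0.7278 or 2.207.
θ = 36.05° or 65.63°; the larger is 65.63°.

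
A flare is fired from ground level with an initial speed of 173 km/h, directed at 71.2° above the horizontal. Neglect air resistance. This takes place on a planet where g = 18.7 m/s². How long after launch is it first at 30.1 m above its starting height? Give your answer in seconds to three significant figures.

0.790 s

Convert: 173 km/h = 173/3.6 = 48.06 m/s.
vₓ = 48.06 cos 71.2° = 15.49 m/s; v_y0 = 48.06 sin 71.2° = 45.49 m/s.
Set y = v_y0 t − ½ g t² = 30.1: 9.350 t² − 45.49 t + 30.1 = 0.
t = [45.49 ± √(45.49² − 2·18.7·30.1)] / 18.7 = (45.49 ± 30.72) / 18.7, so t = 0.7899 s or t = 4.076 s.
The first (ascending) time is 0.7899 s.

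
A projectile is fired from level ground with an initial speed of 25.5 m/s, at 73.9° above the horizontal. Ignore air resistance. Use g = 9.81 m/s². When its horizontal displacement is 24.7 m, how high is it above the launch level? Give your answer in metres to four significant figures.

Components: vₓ = 25.50 cos 73.9° = 7.072 m/s, v_y0 = 25.50 sin 73.9° = 24.50 m/s.
x = vₓ t ⇒ t = 24.7/7.072 = 3.493 s.
Height: y = v_y0 t − ½ g t² = 24.50 × 3.493 − 4.905 × 3.493² = 85.58 − 59.84 = 25.73 m.

25.73 m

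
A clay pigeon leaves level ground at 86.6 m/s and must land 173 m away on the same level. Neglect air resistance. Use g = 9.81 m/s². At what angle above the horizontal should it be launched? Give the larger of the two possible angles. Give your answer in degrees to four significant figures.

83.46°

Level-ground range R = v₀² sin(2θ)/g ⇒ sin(2θ) = gR/v₀² = 9.81 × 173 / 86.6² = 0.2263.
2θ = 13.08° or 180° − 13.08° = 166.9°, so θ = 6.540° or 83.46°.
The larger angle is 83.46°.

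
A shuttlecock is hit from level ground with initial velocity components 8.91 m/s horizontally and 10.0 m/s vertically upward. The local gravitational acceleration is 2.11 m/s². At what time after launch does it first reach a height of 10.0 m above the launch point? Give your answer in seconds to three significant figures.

1.14 s

Set y = v_y0 t − ½ g t² = 10.0: 1.055 t² − 10.00 t + 10.0 = 0.
t = [10.00 ± √(10.00² − 2·2.11·10.0)] / 2.11 = (10.00 ± 7.603) / 2.11, so t = 1.136 s or t = 8.342 s.
The first (ascending) time is 1.136 s.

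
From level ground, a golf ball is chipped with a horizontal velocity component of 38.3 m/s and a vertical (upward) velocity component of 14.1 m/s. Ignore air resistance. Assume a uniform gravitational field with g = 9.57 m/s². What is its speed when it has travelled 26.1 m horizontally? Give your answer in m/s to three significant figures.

39.0 m/s

At x = 26.1 m, t = x/vₓ = 26.1/38.30 = 0.6815 s.
Vertical velocity there: v_y = v_y0 − g t = 14.10 − 9.57 × 0.6815 = 7.578 m/s.
Speed: √(vₓ² + v_y²) = √(38.30² + 7.578²) = 39.04 m/s.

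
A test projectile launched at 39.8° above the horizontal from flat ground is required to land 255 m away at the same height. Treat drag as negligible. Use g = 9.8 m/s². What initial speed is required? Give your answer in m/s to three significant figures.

50.4 m/s

From R = (v₀² / g) sin 2θ: v₀ = √(gR / sin 2θ).
v₀ = √(9.80 × 255 / sin 79.60°) = √(2499 / 0.9836) = √2540.7 = 50.41 m/s.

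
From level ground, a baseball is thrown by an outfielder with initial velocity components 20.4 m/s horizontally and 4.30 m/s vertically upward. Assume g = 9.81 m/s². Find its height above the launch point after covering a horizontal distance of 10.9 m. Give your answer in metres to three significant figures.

0.897 m

Time to reach x = 10.9 m: t = x/vₓ = 10.9/20.40 = 0.5343 s.
Height: y = v_y0 t − ½ g t² = 4.300 × 0.5343 − 4.905 × 0.5343² = 2.298 − 1.400 = 0.8972 m.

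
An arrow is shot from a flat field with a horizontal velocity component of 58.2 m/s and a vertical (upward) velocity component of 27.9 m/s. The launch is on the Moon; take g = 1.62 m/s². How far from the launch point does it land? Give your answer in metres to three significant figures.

Flight time T = 2 v_y0 / g = 34.44 s.
Range: R = vₓ T = 58.20 × 34.44 = 2005 m.

2000 m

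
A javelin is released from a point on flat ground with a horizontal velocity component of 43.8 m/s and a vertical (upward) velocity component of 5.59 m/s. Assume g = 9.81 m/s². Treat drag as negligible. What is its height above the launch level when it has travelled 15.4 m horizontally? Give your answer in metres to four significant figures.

1.359 m

x = vₓ t ⇒ t = 15.4/43.80 = 0.3516 s.
Height: y = v_y0 t − ½ g t² = 5.590 × 0.3516 − 4.905 × 0.3516² = 1.965 − 0.6064 = 1.359 m.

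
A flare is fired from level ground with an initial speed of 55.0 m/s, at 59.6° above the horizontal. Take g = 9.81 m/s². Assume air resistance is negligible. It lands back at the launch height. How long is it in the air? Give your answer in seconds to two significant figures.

Resolve: vₓ = 55.00 cos 59.6° = 27.83 m/s and v_y0 = 55.00 sin 59.6° = 47.44 m/s.
It returns to y = 0 when t = 2 v_y0 / g = 2(47.44)/9.81 = 9.671 s.

9.7 s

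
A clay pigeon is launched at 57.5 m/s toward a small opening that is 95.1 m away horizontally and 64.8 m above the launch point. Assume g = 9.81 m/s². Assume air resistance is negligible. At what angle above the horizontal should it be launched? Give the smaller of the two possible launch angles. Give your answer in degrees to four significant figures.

Trajectory: y = x tanθ − g x² (1 + tan²θ)/(2v₀²). With x = 95.1, y = 64.8, v₀ = 57.5, g = 9.81:
13.42 tan²θ − 95.1 tanθ + (78.22) = 0.
tanθ = [95.1 ± √(95.1² − 4 × 13.42 × (78.22))] / (2 × 13.42) = (95.1 ± 69.61) / 26.83, giving tanθ = 0.9497 or 6.138.
θ = 43.52° or 80.75°; the smaller is 43.52°.

43.52°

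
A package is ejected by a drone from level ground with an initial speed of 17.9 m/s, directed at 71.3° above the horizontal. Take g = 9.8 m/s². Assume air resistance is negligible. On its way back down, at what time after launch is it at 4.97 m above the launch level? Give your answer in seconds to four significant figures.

3.137 s

vₓ = 17.90 cos 71.3° = 5.739 m/s; v_y0 = 17.90 sin 71.3° = 16.96 m/s.
Set y = v_y0 t − ½ g t² = 4.97: 4.900 t² − 16.96 t + 4.97 = 0.
Quadratic formula: t = (16.96 ± √190.06) / 9.80 = (16.96 ± 13.79) / 9.80 → t = 0.3233 s or 3.137 s.
The descending-branch root is 3.137 s.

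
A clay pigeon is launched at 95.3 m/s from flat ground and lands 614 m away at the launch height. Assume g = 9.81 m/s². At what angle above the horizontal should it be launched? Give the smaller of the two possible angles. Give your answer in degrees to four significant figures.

Level-ground range R = v₀² sin(2θ)/g ⇒ sin(2θ) = gR/v₀² = 9.81 × 614 / 95.3² = 0.6632.
2θ = 41.55° or 180° − 41.55° = 138.5°, so θ = 20.77° or 69.23°.
The smaller angle is 20.77°.

20.77°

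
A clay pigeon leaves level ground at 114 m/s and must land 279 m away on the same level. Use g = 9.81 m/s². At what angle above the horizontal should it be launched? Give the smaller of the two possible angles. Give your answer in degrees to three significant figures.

From R = (v₀²/g) sin 2θ: sin 2θ = 9.81 × 279 / 12996 = 0.2106.
2θ = 12.16° or 180° − 12.16° = 167.8°, so θ = 6.079° or 83.92°.
The smaller angle is 6.079°.

6.08°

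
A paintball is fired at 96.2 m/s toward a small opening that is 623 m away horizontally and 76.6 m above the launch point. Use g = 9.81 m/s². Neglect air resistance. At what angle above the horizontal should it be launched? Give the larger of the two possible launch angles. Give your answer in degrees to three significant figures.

68.0°

Trajectory: y = x tanθ − g x² (1 + tan²θ)/(2v₀²). With x = 623, y = 76.6, v₀ = 96.2, g = 9.81:
205.7 tan²θ − 623 tanθ + (282.3) = 0.
tanθ = [623 ± √(623² − 4 × 205.7 × (282.3))] / (2 × 205.7) = (623 ± 394.7) / 411.4, giving tanθ = 0.5548 or 2.474.
θ = 29.02° or 67.99°; the larger is 67.99°.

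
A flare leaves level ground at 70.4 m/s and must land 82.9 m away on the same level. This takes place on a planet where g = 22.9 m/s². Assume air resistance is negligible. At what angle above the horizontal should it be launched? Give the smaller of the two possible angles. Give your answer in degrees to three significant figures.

11.3°

R = v₀² sin 2θ / g gives sin 2θ = gR/v₀² = 22.9·82.9/70.4² = 0.3830.
2θ = 22.52° or 180° − 22.52° = 157.5°, so θ = 11.26° or 78.74°.
The smaller angle is 11.26°.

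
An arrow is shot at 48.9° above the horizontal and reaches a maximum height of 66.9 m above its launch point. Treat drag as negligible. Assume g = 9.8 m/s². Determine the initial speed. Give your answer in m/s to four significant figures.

48.05 m/s

At the peak v_y = 0, so v_y0 = √(2gH) = √(2 × 9.80 × 66.9) = 36.21 m/s.
v_y0 = v₀ sin θ ⇒ v₀ = 36.21 / sin 48.9° = 48.05 m/s.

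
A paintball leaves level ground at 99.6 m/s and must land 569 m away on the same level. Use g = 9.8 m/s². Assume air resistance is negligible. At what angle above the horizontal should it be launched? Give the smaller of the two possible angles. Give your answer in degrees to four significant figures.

17.10°

Level-ground range R = v₀² sin(2θ)/g ⇒ sin(2θ) = gR/v₀² = 9.80 × 569 / 99.6² = 0.5621.
2θ = 34.20° or 180° − 34.20° = 145.8°, so θ = 17.10° or 72.90°.
The smaller angle is 17.10°.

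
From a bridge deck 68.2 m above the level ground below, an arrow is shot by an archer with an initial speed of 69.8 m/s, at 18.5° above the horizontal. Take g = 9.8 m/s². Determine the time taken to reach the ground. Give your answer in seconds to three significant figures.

vₓ = 69.80 cos 18.5° = 66.19 m/s; v_y0 = 69.80 sin 18.5° = 22.15 m/s.
The projectile lands when y = 68.2 + (22.15) t − ½·9.80·t² = 0. Positive root: t = (22.15 + √(22.15² + 2·9.80·68.2)) / 9.80 = (22.15 + 42.75) / 9.80 = 6.622 s.

6.62 s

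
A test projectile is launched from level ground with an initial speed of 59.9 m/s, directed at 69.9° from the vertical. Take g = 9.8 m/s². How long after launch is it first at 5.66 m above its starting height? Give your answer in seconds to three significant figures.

0.296 s

Resolve: vₓ = 59.90 sin 69.9° = 56.25 m/s and v_y0 = 59.90 cos 69.9° = 20.59 m/s.
Set y = v_y0 t − ½ g t² = 5.66: 4.900 t² − 20.59 t + 5.66 = 0.
t = [20.59 ± √(20.59² − 2·9.80·5.66)] / 9.80 = (20.59 ± 17.69) / 9.80, so t = 0.2958 s or t = 3.905 s.
The first (ascending) time is 0.2958 s.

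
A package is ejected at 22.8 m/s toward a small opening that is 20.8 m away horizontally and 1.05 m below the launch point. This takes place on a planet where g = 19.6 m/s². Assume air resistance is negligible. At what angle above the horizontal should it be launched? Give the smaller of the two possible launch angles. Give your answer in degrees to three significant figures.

Trajectory: y = x tanθ − g x² (1 + tan²θ)/(2v₀²). With x = 20.8, y = −1.05, v₀ = 22.8, g = 19.6:
8.156 tan²θ − 20.8 tanθ + (7.106) = 0.
tanθ = [20.8 ± √(20.8² − 4 × 8.156 × (7.106))] / (2 × 8.156) = (20.8 ± 14.17) / 16.31, giving tanθ = 0.4064 or 2.144.
θ = 22.12° or 64.99°; the smaller is 22.12°.

22.1°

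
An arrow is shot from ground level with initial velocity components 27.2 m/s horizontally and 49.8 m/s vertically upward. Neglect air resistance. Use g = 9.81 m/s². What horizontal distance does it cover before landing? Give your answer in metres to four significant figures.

276.2 m

Time aloft: T = 2 v_y0 / g = 2 × 49.80 / 9.81 = 10.15 s.
Horizontal distance R = vₓ T = 27.20 × 10.15 = 276.2 m.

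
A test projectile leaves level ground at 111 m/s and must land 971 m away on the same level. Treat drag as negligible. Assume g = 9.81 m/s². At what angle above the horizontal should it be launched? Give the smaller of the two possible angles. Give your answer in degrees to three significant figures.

25.3°

From R = (v₀²/g) sin 2θ: sin 2θ = 9.81 × 971 / 12321 = 0.7731.
2θ = 50.63° or 180° − 50.63° = 129.4°, so θ = 25.32° or 64.68°.
The smaller angle is 25.32°.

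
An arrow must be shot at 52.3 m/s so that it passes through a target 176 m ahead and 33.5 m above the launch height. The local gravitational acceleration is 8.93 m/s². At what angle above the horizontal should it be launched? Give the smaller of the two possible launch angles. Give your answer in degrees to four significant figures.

Trajectory: y = x tanθ − g x² (1 + tan²θ)/(2v₀²). With x = 176, y = 33.5, v₀ = 52.3, g = 8.93:
50.56 tan²θ − 176 tanθ + (84.06) = 0.
tanθ = [176 ± √(176² − 4 × 50.56 × (84.06))] / (2 × 50.56) = (176 ± 118.2) / 101.1, giving tanθ = 0.5715 or 2.909.
θ = 29.75° or 71.03°; the smaller is 29.75°.

29.75°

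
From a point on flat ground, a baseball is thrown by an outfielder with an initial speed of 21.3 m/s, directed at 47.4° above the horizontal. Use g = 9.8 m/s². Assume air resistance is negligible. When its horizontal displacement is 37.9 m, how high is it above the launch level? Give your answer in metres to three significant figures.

Horizontal component vₓ = 21.30 cos 47.4° = 14.42 m/s; vertical v_y0 = 21.30 sin 47.4° = 15.68 m/s.
Time to reach x = 37.9 m: t = x/vₓ = 37.9/14.42 = 2.629 s.
Height: y = v_y0 t − ½ g t² = 15.68 × 2.629 − 4.900 × 2.629² = 41.22 − 33.86 = 7.355 m.

7.36 m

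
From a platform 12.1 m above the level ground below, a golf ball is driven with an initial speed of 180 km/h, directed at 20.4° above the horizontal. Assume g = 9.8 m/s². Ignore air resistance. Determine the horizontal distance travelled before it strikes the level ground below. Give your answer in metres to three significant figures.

195 m

Convert: 180 km/h = 180/3.6 = 50.00 m/s.
Components: vₓ = 50.00 cos 20.4° = 46.86 m/s, v_y0 = 50.00 sin 20.4° = 17.43 m/s.
With up positive and y = 0 at the ground: y(t) = 12.1 + (17.43) t − 4.900 t². Setting y = 0 and taking the positive root: t = [17.43 + √(17.43² + 2·9.80·12.1)] / 9.80 = (17.43 + 23.26) / 9.80 = 4.152 s.
Horizontal distance: R = vₓ t = 46.86 × 4.152 = 194.6 m.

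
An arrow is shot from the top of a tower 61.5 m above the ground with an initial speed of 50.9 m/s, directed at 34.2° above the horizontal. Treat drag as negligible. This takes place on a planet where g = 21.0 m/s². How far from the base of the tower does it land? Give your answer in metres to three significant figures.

Components: vₓ = 50.90 cos 34.2° = 42.10 m/s, v_y0 = 50.90 sin 34.2° = 28.61 m/s.
Vertical motion (up positive, ground at y = 0): 10.50 t² − (28.61) t − 61.5 = 0, so t = (28.61 + √(28.61² + 2·21.0·61.5)) / 21.0 = (28.61 + 58.32) / 21.0 = 4.140 s.
Horizontal distance: R = vₓ t = 42.10 × 4.140 = 174.3 m.

174 m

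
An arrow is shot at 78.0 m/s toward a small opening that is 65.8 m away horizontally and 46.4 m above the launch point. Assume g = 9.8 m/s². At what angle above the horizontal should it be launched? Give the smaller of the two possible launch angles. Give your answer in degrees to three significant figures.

38.4°

Trajectory: y = x tanθ − g x² (1 + tan²θ)/(2v₀²). With x = 65.8, y = 46.4, v₀ = 78.0, g = 9.80:
3.487 tan²θ − 65.8 tanθ + (49.89) = 0.
tanθ = [65.8 ± √(65.8² − 4 × 3.487 × (49.89))] / (2 × 3.487) = (65.8 ± 60.28) / 6.974, giving tanθ = 0.7913 or 18.08.
θ = 38.36° or 86.83°; the smaller is 38.36°.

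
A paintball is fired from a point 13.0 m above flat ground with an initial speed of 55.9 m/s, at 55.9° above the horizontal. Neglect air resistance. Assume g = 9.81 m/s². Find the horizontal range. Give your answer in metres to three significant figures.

Components: vₓ = 55.90 cos 55.9° = 31.34 m/s, v_y0 = 55.90 sin 55.9° = 46.29 m/s.
With up positive and y = 0 at the ground: y(t) = 13.0 + (46.29) t − 4.905 t². Setting y = 0 and taking the positive root: t = [46.29 + √(46.29² + 2·9.81·13.0)] / 9.81 = (46.29 + 48.97) / 9.81 = 9.710 s.
Horizontal distance: R = vₓ t = 31.34 × 9.710 = 304.3 m.

304 m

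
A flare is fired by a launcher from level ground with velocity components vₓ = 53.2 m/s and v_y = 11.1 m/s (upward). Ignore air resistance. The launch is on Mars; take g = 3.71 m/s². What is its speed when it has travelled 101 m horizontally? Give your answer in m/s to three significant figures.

53.4 m/s

Time to reach x = 101 m: t = x/vₓ = 101/53.20 = 1.898 s.
Vertical velocity there: v_y = v_y0 − g t = 11.10 − 3.71 × 1.898 = 4.057 m/s.
Speed: √(vₓ² + v_y²) = √(53.20² + 4.057²) = 53.35 m/s.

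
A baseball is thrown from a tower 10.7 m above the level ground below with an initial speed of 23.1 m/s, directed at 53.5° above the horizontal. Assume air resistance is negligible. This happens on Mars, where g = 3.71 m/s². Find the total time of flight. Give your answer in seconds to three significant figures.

10.6 s

vₓ = 23.10 cos 53.5° = 13.74 m/s; v_y0 = 23.10 sin 53.5° = 18.57 m/s.
Vertical motion (up positive, ground at y = 0): 1.855 t² − (18.57) t − 10.7 = 0, so t = (18.57 + √(18.57² + 2·3.71·10.7)) / 3.71 = (18.57 + 20.60) / 3.71 = 10.56 s.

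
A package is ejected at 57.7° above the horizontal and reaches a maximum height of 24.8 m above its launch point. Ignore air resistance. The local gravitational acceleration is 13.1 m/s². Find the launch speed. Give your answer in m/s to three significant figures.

At the peak v_y = 0, so v_y0 = √(2gH) = √(2 × 13.1 × 24.8) = 25.49 m/s.
v_y0 = v₀ sin θ ⇒ v₀ = 25.49 / sin 57.7° = 30.16 m/s.

30.2 m/s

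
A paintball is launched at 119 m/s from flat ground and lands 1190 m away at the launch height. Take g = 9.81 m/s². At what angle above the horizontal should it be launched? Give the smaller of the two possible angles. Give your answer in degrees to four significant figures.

27.76°

From R = (v₀²/g) sin 2θ: sin 2θ = 9.81 × 1190 / 14161 = 0.8244.
2θ = 55.52° or 180° − 55.52° = 124.5°, so θ = 27.76° or 62.24°.
The smaller angle is 27.76°.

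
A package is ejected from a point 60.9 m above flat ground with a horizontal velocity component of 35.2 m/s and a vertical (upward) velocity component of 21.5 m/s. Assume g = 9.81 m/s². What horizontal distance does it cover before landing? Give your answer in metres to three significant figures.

With up positive and y = 0 at the ground: y(t) = 60.9 + (21.50) t − 4.905 t². Setting y = 0 and taking the positive root: t = [21.50 + √(21.50² + 2·9.81·60.9)] / 9.81 = (21.50 + 40.71) / 9.81 = 6.341 s.
Horizontal distance: R = vₓ t = 35.20 × 6.341 = 223.2 m.

223 m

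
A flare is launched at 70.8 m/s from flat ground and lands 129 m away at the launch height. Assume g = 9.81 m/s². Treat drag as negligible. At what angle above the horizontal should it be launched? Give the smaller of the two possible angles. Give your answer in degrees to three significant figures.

7.31°

R = v₀² sin 2θ / g gives sin 2θ = gR/v₀² = 9.81·129/70.8² = 0.2525.
2θ = 14.62° or 180° − 14.62° = 165.4°, so θ = 7.312° or 82.69°.
The smaller angle is 7.312°.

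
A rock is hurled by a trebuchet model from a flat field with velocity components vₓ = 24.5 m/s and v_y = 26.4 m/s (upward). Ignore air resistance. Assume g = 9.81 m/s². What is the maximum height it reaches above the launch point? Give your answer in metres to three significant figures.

Peak height H = v_y0² / (2g) = 696.96 / 19.62 = 35.52 m.

35.5 m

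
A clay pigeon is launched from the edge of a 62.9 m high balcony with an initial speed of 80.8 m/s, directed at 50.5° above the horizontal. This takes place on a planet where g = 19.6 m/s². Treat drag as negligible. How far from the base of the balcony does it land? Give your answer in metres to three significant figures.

372 m

vₓ = 80.80 cos 50.5° = 51.40 m/s; v_y0 = 80.80 sin 50.5° = 62.35 m/s.
Vertical motion (up positive, ground at y = 0): 9.800 t² − (62.35) t − 62.9 = 0, so t = (62.35 + √(62.35² + 2·19.6·62.9)) / 19.6 = (62.35 + 79.70) / 19.6 = 7.248 s.
Horizontal distance: R = vₓ t = 51.40 × 7.248 = 372.5 m.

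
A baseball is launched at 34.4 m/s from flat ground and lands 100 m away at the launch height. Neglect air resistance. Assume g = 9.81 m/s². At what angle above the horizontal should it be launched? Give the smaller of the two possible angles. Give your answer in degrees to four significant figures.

From R = (v₀²/g) sin 2θ: sin 2θ = 9.81 × 100 / 1183.4 = 0.8290.
2θ = 56.00° or 180° − 56.00° = 124.0°, so θ = 28.00° or 62.00°.
The smaller angle is 28.00°.

28.00°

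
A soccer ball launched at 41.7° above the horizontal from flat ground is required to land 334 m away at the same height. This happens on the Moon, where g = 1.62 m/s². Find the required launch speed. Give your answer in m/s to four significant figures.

On level ground R = v₀² sin 2θ / g ⇒ v₀ = √(gR / sin 2θ).
v₀ = √(1.62 × 334 / sin 83.40°) = √(541.1 / 0.9934) = √544.69 = 23.34 m/s.

23.34 m/s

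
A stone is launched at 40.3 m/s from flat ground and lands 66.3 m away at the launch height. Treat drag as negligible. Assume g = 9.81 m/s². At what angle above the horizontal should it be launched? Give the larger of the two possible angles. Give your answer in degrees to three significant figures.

78.2°

From R = (v₀²/g) sin 2θ: sin 2θ = 9.81 × 66.3 / 1624.1 = 0.4005.
2θ = 23.61° or 180° − 23.61° = 156.4°, so θ = 11.80° or 78.20°.
The larger angle is 78.20°.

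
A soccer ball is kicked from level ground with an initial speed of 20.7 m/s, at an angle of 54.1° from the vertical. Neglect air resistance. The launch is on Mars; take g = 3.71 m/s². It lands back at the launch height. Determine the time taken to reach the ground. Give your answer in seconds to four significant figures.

Components: vₓ = 20.70 sin 54.1° = 16.77 m/s, v_y0 = 20.70 cos 54.1° = 12.14 m/s.
It returns to y = 0 when t = 2 v_y0 / g = 2(12.14)/3.71 = 6.543 s.

6.543 s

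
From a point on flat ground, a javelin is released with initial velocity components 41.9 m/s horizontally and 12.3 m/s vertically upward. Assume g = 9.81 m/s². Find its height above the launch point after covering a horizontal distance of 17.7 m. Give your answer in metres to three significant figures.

4.32 m

Time to reach x = 17.7 m: t = x/vₓ = 17.7/41.90 = 0.4224 s.
Height: y = v_y0 t − ½ g t² = 12.30 × 0.4224 − 4.905 × 0.4224² = 5.196 − 0.8753 = 4.321 m.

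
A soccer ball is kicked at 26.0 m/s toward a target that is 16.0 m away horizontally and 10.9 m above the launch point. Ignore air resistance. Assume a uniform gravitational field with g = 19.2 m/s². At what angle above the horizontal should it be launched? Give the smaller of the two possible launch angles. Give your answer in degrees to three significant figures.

Trajectory: y = x tanθ − g x² (1 + tan²θ)/(2v₀²). With x = 16.0, y = 10.9, v₀ = 26.0, g = 19.2:
3.636 tan²θ − 16.0 tanθ + (14.54) = 0.
tanθ = [16.0 ± √(16.0² − 4 × 3.636 × (14.54))] / (2 × 3.636) = (16.0 ± 6.680) / 7.271, giving tanθ = 1.282 or 3.119.
θ = 52.04° or 72.22°; the smaller is 52.04°.

52.0°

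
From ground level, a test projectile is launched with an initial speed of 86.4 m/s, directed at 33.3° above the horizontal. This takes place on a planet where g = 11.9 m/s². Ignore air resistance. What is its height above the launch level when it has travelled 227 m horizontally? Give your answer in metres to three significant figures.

Components: vₓ = 86.40 cos 33.3° = 72.21 m/s, v_y0 = 86.40 sin 33.3° = 47.44 m/s.
Time to reach x = 227 m: t = x/vₓ = 227/72.21 = 3.143 s.
Height: y = v_y0 t − ½ g t² = 47.44 × 3.143 − 5.950 × 3.143² = 149.1 − 58.79 = 90.32 m.

90.3 m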